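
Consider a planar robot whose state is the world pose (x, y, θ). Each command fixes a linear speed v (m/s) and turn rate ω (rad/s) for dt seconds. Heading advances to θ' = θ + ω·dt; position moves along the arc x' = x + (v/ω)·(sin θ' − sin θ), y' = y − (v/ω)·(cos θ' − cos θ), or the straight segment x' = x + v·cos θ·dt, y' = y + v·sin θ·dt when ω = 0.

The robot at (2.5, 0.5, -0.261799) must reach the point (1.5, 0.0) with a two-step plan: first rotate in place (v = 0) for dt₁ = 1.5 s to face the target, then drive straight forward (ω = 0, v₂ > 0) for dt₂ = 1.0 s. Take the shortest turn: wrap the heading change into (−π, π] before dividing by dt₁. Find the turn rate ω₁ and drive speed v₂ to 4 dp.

ω₁ = -1.6108, v₂ = 1.1180

heading to target = atan2(0−0.5, 1.5−2.5) = -2.6779
Δθ = wrap(-2.6779 − -0.2618) = -2.4161; ω₁ = Δθ/dt₁ = -1.6108
distance = √((1.5−2.5)² + (0−0.5)²) = 1.1180; v₂ = distance/dt₂ = 1.1180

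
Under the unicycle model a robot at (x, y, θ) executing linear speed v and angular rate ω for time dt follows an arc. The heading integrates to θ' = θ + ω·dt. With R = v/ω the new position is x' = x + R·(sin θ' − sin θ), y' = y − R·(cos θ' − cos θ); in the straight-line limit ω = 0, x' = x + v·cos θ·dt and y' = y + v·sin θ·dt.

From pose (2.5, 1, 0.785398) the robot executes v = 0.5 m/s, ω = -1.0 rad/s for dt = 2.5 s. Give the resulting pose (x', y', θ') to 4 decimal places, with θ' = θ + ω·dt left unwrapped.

θ' = 0.7854 + -1.0·2.5 = -1.7146
R = v/ω = 0.5/-1.0 = -0.5000
x' = 2.5 + -0.5000·(sin -1.7146 − sin 0.7854) = 3.3484
y' = 1 − -0.5000·(cos -1.7146 − cos 0.7854) = 0.5748

(3.3484, 0.5748, -1.7146)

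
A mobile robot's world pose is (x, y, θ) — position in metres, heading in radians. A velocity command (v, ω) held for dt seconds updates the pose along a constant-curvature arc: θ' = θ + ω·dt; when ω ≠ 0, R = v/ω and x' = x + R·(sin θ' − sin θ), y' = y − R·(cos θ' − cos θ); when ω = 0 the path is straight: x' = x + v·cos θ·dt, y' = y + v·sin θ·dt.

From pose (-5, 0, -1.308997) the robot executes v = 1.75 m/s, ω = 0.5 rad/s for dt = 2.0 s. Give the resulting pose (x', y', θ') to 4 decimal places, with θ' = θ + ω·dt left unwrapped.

(-2.6836, -2.4284, -0.3090)

θ' = -1.3090 + 0.5·2.0 = -0.3090
R = v/ω = 1.75/0.5 = 3.5000
x' = -5 + 3.5000·(sin -0.3090 − sin -1.3090) = -2.6836
y' = 0 − 3.5000·(cos -0.3090 − cos -1.3090) = -2.4284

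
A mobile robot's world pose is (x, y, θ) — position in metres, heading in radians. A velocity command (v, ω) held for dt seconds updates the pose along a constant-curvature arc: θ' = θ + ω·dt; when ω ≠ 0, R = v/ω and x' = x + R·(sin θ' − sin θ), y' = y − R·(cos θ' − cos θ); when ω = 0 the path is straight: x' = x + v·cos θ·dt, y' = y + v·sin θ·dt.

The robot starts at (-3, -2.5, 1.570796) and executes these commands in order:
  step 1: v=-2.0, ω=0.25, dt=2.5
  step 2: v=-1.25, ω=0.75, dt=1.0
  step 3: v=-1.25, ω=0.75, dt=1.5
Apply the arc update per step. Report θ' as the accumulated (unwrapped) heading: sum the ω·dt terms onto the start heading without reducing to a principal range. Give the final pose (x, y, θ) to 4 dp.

(1.1991, -7.2031, 4.0708)

step 1: θ'=2.1958 (R=-8.0000) → pose (-1.4877, -7.1808, 2.1958)
step 2: θ'=2.9458 (R=-1.6667) → pose (-0.4603, -7.8404, 2.9458)
step 3: θ'=4.0708 (R=-1.6667) → pose (1.1991, -7.2031, 4.0708)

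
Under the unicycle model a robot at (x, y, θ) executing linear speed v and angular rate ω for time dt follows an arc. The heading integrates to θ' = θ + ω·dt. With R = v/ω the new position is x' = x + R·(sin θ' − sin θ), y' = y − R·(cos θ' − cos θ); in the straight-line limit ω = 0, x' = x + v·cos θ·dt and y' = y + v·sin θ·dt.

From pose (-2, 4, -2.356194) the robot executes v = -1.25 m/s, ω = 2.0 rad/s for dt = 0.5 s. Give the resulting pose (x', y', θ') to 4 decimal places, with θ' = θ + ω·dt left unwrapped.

θ' = -2.3562 + 2.0·0.5 = -1.3562
R = v/ω = -1.25/2.0 = -0.6250
x' = -2 + -0.6250·(sin -1.3562 − sin -2.3562) = -1.8313
y' = 4 − -0.6250·(cos -1.3562 − cos -2.3562) = 4.5750

(-1.8313, 4.5750, -1.3562)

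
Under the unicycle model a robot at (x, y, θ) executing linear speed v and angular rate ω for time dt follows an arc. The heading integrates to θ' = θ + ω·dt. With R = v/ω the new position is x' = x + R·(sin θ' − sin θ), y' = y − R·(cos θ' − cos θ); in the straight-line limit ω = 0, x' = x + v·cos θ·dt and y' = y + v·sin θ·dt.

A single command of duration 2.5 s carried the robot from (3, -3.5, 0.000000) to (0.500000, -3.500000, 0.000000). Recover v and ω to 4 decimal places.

Δθ = 0.000000 − 0.000000 = 0.000000
ω = Δθ/dt = 0.000000/2.5 = 0.0000
ω = 0 → v = (Δx·cos θ + Δy·sin θ)/dt = -1.0000

v = -1.0000, ω = 0.0000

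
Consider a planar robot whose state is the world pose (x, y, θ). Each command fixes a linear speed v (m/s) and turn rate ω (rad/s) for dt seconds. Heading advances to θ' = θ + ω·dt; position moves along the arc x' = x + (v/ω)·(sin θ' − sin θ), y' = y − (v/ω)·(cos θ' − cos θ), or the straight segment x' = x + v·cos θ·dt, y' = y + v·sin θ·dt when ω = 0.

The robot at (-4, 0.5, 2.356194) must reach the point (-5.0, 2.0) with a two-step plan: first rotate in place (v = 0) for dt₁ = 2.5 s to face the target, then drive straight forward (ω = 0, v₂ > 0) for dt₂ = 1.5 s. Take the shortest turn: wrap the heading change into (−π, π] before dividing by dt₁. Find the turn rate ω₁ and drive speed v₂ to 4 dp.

ω₁ = -0.0790, v₂ = 1.2019

heading to target = atan2(2−0.5, -5−-4) = 2.1588
Δθ = wrap(2.1588 − 2.3562) = -0.1974; ω₁ = Δθ/dt₁ = -0.0790
distance = √((-5−-4)² + (2−0.5)²) = 1.8028; v₂ = distance/dt₂ = 1.2019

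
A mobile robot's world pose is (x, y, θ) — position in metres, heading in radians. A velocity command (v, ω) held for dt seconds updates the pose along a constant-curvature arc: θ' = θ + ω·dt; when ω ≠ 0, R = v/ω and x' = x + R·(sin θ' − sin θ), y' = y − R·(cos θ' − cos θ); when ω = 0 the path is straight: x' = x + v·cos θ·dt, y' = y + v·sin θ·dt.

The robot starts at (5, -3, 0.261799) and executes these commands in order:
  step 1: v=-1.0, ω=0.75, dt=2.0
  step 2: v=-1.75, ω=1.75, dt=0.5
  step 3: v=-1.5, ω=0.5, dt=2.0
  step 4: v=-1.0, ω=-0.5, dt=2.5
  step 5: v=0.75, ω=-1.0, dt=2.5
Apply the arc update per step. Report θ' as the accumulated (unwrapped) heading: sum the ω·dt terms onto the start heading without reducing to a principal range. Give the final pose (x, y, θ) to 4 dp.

(10.3300, -4.2517, -0.1132)

step 1: θ'=1.7618 (R=-1.3333) → pose (4.0360, -4.5410, 1.7618)
step 2: θ'=2.6368 (R=-1.0000) → pose (4.5342, -5.2265, 2.6368)
step 3: θ'=3.6368 (R=-3.0000) → pose (7.4107, -5.2402, 3.6368)
step 4: θ'=2.3868 (R=2.0000) → pose (9.7314, -5.5432, 2.3868)
step 5: θ'=-0.1132 (R=-0.7500) → pose (10.3300, -4.2517, -0.1132)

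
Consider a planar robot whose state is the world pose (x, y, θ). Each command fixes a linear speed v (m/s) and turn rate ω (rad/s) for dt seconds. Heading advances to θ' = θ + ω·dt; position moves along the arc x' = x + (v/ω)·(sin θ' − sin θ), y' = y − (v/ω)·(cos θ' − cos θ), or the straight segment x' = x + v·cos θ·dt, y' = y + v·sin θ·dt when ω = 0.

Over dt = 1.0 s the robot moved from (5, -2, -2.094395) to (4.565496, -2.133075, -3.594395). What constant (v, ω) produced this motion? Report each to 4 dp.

v = 0.5000, ω = -1.5000

Δθ = -3.594395 − -2.094395 = -1.500000
ω = Δθ/dt = -1.500000/1.0 = -1.5000
R = Δx/(sin θ' − sin θ) = -0.3333
v = R·ω = -0.3333·-1.5000 = 0.5000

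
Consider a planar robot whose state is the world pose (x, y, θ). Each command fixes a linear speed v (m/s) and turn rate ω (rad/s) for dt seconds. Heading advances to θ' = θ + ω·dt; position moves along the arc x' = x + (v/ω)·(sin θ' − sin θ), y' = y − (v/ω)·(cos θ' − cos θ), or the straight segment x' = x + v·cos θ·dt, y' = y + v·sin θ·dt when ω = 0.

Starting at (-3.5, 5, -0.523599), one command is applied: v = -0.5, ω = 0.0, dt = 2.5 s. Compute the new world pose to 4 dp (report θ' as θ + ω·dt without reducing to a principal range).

(-4.5825, 5.6250, -0.5236)

θ' = -0.5236 + 0.0·2.5 = -0.5236
ω = 0 → straight: x' = -3.5 + -0.5·cos(-0.5236)·2.5 = -4.5825
y' = 5 + -0.5·sin(-0.5236)·2.5 = 5.6250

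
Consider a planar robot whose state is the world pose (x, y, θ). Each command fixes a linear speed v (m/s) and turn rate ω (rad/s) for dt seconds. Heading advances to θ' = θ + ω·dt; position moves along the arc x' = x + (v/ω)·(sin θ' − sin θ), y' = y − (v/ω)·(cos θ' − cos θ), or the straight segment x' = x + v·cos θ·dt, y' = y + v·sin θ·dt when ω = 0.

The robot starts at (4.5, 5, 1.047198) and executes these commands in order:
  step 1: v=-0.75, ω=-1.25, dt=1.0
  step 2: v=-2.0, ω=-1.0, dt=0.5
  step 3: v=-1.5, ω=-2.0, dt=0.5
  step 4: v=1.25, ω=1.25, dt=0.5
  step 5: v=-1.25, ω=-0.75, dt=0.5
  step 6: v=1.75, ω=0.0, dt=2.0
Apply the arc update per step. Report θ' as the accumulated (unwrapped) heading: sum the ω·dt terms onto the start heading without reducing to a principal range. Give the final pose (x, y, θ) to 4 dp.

step 1: θ'=-0.2028 (R=0.6000) → pose (3.8595, 4.7123, -0.2028)
step 2: θ'=-0.7028 (R=2.0000) → pose (2.9696, 5.1452, -0.7028)
step 3: θ'=-1.7028 (R=0.7500) → pose (2.7109, 5.8162, -1.7028)
step 4: θ'=-1.0778 (R=1.0000) → pose (2.8213, 5.2113, -1.0778)
step 5: θ'=-1.4528 (R=1.6667) → pose (2.6344, 5.8039, -1.4528)
step 6: θ'=-1.4528 (straight) → pose (3.0465, 2.3283, -1.4528)

(3.0465, 2.3283, -1.4528)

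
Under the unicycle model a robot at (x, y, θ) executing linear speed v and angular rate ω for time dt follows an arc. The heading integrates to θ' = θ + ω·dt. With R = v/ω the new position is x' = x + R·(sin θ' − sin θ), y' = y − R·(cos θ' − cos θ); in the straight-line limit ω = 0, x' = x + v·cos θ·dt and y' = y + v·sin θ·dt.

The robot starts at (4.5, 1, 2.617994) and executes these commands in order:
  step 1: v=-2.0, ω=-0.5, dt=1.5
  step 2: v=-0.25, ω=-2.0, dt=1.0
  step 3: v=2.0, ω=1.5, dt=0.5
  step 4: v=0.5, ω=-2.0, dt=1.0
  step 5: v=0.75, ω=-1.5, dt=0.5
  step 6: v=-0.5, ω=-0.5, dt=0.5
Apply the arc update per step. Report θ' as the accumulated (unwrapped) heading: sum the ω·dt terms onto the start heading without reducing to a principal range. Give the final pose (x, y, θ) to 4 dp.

step 1: θ'=1.8680 (R=4.0000) → pose (6.3246, -1.2927, 1.8680)
step 2: θ'=-0.1320 (R=0.1250) → pose (6.1887, -1.4533, -0.1320)
step 3: θ'=0.6180 (R=1.3333) → pose (7.1367, -1.2182, 0.6180)
step 4: θ'=-1.3820 (R=-0.2500) → pose (7.5271, -1.3751, -1.3820)
step 5: θ'=-2.1320 (R=-0.5000) → pose (7.4593, -1.7350, -2.1320)
step 6: θ'=-2.3820 (R=1.0000) → pose (7.6173, -1.5421, -2.3820)

(7.6173, -1.5421, -2.3820)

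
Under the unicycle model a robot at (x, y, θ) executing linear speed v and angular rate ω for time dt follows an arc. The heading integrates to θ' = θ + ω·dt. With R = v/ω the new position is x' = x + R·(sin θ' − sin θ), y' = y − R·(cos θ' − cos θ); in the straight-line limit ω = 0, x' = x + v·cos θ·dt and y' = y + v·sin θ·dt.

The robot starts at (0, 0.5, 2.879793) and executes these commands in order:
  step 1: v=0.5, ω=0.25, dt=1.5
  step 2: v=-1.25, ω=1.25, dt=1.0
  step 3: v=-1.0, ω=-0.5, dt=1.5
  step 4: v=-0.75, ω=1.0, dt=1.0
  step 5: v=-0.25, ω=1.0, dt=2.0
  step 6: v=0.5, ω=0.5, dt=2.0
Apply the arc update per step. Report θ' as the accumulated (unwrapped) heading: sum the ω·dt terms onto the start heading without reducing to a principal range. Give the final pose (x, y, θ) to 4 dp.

step 1: θ'=3.2548 (R=2.0000) → pose (-0.7436, 0.5553, 3.2548)
step 2: θ'=4.5048 (R=-1.0000) → pose (0.1220, 1.3428, 4.5048)
step 3: θ'=3.7548 (R=2.0000) → pose (0.9281, 2.5662, 3.7548)
step 4: θ'=4.7548 (R=-0.7500) → pose (1.2458, 3.2114, 4.7548)
step 5: θ'=6.7548 (R=-0.2500) → pose (0.8825, 3.4235, 6.7548)
step 6: θ'=7.7548 (R=1.0000) → pose (1.4232, 4.2153, 7.7548)

(1.4232, 4.2153, 7.7548)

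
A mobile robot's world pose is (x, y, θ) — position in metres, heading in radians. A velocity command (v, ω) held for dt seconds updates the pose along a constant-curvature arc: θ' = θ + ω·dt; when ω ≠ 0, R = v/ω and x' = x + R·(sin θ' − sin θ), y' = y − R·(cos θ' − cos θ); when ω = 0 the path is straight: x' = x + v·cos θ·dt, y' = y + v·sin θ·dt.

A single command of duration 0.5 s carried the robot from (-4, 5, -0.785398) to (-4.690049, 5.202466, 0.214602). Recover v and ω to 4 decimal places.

Δθ = 0.214602 − -0.785398 = 1.000000
ω = Δθ/dt = 1.000000/0.5 = 2.0000
R = Δx/(sin θ' − sin θ) = -0.7500
v = R·ω = -0.7500·2.0000 = -1.5000

v = -1.5000, ω = 2.0000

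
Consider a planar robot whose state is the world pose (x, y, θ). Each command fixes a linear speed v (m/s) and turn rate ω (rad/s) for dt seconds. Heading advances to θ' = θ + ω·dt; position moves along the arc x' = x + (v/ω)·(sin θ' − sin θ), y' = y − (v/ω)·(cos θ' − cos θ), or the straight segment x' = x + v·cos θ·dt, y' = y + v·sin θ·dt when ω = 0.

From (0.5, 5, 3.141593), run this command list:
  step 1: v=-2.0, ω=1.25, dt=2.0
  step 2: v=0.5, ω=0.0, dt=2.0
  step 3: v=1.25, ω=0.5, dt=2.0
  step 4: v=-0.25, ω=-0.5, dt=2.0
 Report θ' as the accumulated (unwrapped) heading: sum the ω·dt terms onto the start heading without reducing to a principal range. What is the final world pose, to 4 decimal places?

step 1: θ'=5.6416 (R=-1.6000) → pose (1.4576, 7.8818, 5.6416)
step 2: θ'=5.6416 (straight) → pose (2.2587, 7.2834, 5.6416)
step 3: θ'=6.6416 (R=2.5000) → pose (4.6318, 6.9451, 6.6416)
step 4: θ'=5.6416 (R=0.5000) → pose (4.1572, 7.0127, 5.6416)

(4.1572, 7.0127, 5.6416)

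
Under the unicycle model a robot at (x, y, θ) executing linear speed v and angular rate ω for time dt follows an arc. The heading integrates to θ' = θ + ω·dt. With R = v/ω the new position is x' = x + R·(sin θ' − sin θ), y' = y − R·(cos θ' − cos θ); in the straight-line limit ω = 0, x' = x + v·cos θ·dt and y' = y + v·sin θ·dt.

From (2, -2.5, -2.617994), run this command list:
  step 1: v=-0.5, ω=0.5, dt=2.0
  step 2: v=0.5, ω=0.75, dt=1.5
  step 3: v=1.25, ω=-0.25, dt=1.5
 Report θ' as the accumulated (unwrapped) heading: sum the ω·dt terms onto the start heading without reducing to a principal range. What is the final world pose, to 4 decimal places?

step 1: θ'=-1.6180 (R=-1.0000) → pose (2.4989, -1.6812, -1.6180)
step 2: θ'=-0.4930 (R=0.6667) → pose (2.8493, -2.2999, -0.4930)
step 3: θ'=-0.8680 (R=-5.0000) → pose (4.2981, -3.4727, -0.8680)

(4.2981, -3.4727, -0.8680)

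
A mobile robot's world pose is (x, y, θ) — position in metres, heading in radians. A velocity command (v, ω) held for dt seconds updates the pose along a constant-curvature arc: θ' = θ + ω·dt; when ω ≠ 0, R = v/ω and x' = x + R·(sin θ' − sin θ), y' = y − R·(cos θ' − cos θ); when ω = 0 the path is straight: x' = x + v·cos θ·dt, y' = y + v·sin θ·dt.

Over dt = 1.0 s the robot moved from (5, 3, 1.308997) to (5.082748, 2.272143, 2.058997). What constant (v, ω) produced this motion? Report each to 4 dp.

v = -0.7500, ω = 0.7500

Δθ = 2.058997 − 1.308997 = 0.750000
ω = Δθ/dt = 0.750000/1.0 = 0.7500
R = −Δy/(cos θ' − cos θ) = -1.0000
v = R·ω = -1.0000·0.7500 = -0.7500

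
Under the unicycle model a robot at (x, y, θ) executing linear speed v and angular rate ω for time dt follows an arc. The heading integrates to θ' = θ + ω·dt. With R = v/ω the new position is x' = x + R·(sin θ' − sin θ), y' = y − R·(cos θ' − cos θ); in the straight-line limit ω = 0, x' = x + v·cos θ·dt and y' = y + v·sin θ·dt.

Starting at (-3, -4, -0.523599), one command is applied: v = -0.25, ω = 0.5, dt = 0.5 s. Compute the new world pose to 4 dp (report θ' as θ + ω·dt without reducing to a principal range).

θ' = -0.5236 + 0.5·0.5 = -0.2736
R = v/ω = -0.25/0.5 = -0.5000
x' = -3 + -0.5000·(sin -0.2736 − sin -0.5236) = -3.1149
y' = -4 − -0.5000·(cos -0.2736 − cos -0.5236) = -3.9516

(-3.1149, -3.9516, -0.2736)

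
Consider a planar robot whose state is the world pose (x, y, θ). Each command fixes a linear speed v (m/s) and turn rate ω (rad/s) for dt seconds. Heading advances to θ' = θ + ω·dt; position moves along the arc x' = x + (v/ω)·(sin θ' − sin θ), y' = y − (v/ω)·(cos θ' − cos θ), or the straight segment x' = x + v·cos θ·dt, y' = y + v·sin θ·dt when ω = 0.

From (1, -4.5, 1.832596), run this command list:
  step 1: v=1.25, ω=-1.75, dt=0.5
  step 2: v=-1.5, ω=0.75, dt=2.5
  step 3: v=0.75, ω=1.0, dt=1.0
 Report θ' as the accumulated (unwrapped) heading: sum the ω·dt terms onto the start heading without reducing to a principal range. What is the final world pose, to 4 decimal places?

(1.4272, -7.0968, 3.8326)

step 1: θ'=0.9576 (R=-0.7143) → pose (1.1058, -3.9041, 0.9576)
step 2: θ'=2.8326 (R=-2.0000) → pose (2.1332, -6.9603, 2.8326)
step 3: θ'=3.8326 (R=0.7500) → pose (1.4272, -7.0968, 3.8326)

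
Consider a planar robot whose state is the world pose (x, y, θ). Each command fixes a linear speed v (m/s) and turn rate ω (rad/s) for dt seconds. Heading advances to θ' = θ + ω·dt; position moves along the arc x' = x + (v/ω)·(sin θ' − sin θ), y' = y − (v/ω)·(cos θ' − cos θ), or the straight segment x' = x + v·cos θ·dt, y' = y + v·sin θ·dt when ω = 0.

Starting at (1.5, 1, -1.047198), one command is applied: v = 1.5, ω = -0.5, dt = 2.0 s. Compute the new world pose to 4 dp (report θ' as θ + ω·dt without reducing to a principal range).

θ' = -1.0472 + -0.5·2.0 = -2.0472
R = v/ω = 1.5/-0.5 = -3.0000
x' = 1.5 + -3.0000·(sin -2.0472 − sin -1.0472) = 1.5679
y' = 1 − -3.0000·(cos -2.0472 − cos -1.0472) = -1.8758

(1.5679, -1.8758, -2.0472)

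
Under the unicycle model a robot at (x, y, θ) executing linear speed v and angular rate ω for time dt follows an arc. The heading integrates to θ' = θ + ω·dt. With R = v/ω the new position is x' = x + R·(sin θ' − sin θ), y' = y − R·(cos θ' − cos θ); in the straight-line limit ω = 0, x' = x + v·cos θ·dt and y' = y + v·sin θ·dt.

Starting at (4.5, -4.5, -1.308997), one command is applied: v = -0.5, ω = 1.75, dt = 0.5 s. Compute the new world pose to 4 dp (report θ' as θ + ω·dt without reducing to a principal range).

(4.3442, -4.3147, -0.4340)

θ' = -1.3090 + 1.75·0.5 = -0.4340
R = v/ω = -0.5/1.75 = -0.2857
x' = 4.5 + -0.2857·(sin -0.4340 − sin -1.3090) = 4.3442
y' = -4.5 − -0.2857·(cos -0.4340 − cos -1.3090) = -4.3147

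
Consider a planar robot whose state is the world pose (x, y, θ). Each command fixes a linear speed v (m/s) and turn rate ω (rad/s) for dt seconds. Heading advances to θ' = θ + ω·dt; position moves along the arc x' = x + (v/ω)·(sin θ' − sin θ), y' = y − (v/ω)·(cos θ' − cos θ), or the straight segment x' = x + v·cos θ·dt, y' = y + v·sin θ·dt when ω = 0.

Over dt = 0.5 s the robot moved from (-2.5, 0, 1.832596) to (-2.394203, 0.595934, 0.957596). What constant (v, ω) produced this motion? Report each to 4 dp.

v = 1.2500, ω = -1.7500

Δθ = 0.957596 − 1.832596 = -0.875000
ω = Δθ/dt = -0.875000/0.5 = -1.7500
R = −Δy/(cos θ' − cos θ) = -0.7143
v = R·ω = -0.7143·-1.7500 = 1.2500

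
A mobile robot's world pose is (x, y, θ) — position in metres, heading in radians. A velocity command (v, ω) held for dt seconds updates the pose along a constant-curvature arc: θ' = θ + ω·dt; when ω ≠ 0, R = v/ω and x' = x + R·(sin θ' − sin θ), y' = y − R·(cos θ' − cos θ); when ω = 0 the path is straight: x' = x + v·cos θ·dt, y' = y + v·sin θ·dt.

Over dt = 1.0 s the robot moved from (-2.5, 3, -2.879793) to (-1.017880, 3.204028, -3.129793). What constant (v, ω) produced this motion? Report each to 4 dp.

Δθ = -3.129793 − -2.879793 = -0.250000
ω = Δθ/dt = -0.250000/1.0 = -0.2500
R = Δx/(sin θ' − sin θ) = 6.0000
v = R·ω = 6.0000·-0.2500 = -1.5000

v = -1.5000, ω = -0.2500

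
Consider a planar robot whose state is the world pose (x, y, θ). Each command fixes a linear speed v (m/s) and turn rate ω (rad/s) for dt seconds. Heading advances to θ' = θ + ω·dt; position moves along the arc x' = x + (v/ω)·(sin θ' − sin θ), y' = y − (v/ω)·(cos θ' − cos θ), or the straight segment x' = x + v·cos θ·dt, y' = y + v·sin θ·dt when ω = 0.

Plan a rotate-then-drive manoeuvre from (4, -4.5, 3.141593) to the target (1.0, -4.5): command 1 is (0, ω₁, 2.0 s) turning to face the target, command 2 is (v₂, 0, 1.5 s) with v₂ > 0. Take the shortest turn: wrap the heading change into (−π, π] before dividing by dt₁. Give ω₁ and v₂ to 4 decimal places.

ω₁ = 0.0000, v₂ = 2.0000

heading to target = atan2(-4.5−-4.5, 1−4) = 3.1416
Δθ = wrap(3.1416 − 3.1416) = 0.0000; ω₁ = Δθ/dt₁ = 0.0000
distance = √((1−4)² + (-4.5−-4.5)²) = 3.0000; v₂ = distance/dt₂ = 2.0000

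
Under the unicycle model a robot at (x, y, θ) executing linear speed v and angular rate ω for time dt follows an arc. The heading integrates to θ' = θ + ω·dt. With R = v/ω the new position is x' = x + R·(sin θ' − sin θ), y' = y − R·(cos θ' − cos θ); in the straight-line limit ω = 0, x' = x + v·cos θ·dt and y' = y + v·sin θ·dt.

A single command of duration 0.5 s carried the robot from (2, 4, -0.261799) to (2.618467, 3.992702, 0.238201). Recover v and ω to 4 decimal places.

v = 1.2500, ω = 1.0000

Δθ = 0.238201 − -0.261799 = 0.500000
ω = Δθ/dt = 0.500000/0.5 = 1.0000
R = Δx/(sin θ' − sin θ) = 1.2500
v = R·ω = 1.2500·1.0000 = 1.2500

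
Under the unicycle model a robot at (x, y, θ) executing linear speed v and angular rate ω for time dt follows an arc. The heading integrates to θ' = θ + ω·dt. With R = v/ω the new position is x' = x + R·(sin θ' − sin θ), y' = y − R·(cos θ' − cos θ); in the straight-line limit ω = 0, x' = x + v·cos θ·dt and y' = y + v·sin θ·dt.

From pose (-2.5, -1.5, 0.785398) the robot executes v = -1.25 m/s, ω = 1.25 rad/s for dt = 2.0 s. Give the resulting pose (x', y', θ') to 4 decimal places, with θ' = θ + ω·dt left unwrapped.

(-1.6496, -3.1968, 3.2854)

θ' = 0.7854 + 1.25·2.0 = 3.2854
R = v/ω = -1.25/1.25 = -1.0000
x' = -2.5 + -1.0000·(sin 3.2854 − sin 0.7854) = -1.6496
y' = -1.5 − -1.0000·(cos 3.2854 − cos 0.7854) = -3.1968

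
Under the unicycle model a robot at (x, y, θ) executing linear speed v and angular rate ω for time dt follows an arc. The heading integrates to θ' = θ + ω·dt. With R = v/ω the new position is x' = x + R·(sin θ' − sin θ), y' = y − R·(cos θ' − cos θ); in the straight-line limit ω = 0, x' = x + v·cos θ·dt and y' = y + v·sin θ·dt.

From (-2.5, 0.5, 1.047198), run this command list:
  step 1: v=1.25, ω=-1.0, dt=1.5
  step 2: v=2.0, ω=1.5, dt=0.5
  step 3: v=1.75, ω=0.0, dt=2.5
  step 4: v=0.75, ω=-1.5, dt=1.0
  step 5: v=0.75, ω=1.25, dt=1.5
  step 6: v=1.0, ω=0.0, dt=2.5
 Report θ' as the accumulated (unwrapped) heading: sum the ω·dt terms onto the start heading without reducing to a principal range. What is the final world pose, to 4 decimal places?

(7.7889, 3.2092, 0.6722)

step 1: θ'=-0.4528 (R=-1.2500) → pose (-0.8706, 0.9990, -0.4528)
step 2: θ'=0.2972 (R=1.3333) → pose (0.1032, 0.9231, 0.2972)
step 3: θ'=0.2972 (straight) → pose (4.2864, 2.2043, 0.2972)
step 4: θ'=-1.2028 (R=-0.5000) → pose (4.8993, 1.9061, -1.2028)
step 5: θ'=0.6722 (R=0.6000) → pose (5.8328, 1.6525, 0.6722)
step 6: θ'=0.6722 (straight) → pose (7.7889, 3.2092, 0.6722)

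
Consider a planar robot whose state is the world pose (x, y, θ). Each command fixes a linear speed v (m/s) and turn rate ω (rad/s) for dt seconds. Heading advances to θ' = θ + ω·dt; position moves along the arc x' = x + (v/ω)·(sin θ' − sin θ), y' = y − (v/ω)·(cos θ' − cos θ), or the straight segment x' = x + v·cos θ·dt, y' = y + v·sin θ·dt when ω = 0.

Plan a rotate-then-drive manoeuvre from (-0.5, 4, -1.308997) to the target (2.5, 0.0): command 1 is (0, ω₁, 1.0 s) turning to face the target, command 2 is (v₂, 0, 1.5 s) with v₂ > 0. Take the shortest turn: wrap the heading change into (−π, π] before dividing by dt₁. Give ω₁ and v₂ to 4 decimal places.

ω₁ = 0.3817, v₂ = 3.3333

heading to target = atan2(0−4, 2.5−-0.5) = -0.9273
Δθ = wrap(-0.9273 − -1.3090) = 0.3817; ω₁ = Δθ/dt₁ = 0.3817
distance = √((2.5−-0.5)² + (0−4)²) = 5.0000; v₂ = distance/dt₂ = 3.3333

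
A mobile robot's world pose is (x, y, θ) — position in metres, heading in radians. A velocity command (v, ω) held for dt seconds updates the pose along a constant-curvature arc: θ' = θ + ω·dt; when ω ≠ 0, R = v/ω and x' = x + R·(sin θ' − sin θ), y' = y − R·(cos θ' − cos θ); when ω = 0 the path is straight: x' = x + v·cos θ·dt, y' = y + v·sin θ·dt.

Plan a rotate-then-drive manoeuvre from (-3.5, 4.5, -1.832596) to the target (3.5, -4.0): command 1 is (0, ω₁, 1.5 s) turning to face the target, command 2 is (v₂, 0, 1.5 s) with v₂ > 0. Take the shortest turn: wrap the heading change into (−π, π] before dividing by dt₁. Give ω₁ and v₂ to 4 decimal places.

heading to target = atan2(-4−4.5, 3.5−-3.5) = -0.8819
Δθ = wrap(-0.8819 − -1.8326) = 0.9507; ω₁ = Δθ/dt₁ = 0.6338
distance = √((3.5−-3.5)² + (-4−4.5)²) = 11.0114; v₂ = distance/dt₂ = 7.3409

ω₁ = 0.6338, v₂ = 7.3409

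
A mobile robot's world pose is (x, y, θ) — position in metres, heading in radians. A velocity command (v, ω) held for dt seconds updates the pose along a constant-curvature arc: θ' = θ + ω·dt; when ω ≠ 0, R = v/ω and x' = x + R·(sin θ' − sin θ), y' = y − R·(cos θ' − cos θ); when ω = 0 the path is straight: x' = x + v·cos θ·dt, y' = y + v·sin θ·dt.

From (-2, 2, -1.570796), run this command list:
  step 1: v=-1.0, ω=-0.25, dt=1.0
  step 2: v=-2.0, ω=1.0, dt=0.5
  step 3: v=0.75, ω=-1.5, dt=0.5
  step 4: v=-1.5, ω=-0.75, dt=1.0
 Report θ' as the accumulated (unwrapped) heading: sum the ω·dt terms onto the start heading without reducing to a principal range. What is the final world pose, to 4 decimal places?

step 1: θ'=-1.8208 (R=4.0000) → pose (-1.8757, 2.9896, -1.8208)
step 2: θ'=-1.3208 (R=-2.0000) → pose (-1.8757, 3.9792, -1.3208)
step 3: θ'=-2.0708 (R=-0.5000) → pose (-1.9213, 3.6158, -2.0708)
step 4: θ'=-2.8208 (R=2.0000) → pose (-0.7968, 4.5549, -2.8208)

(-0.7968, 4.5549, -2.8208)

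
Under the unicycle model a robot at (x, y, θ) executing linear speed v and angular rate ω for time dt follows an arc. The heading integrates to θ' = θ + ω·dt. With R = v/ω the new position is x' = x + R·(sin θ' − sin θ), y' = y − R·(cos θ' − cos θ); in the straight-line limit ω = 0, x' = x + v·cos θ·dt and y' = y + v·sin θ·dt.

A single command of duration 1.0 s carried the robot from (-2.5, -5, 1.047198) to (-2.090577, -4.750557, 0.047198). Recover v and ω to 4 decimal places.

v = 0.5000, ω = -1.0000

Δθ = 0.047198 − 1.047198 = -1.000000
ω = Δθ/dt = -1.000000/1.0 = -1.0000
R = Δx/(sin θ' − sin θ) = -0.5000
v = R·ω = -0.5000·-1.0000 = 0.5000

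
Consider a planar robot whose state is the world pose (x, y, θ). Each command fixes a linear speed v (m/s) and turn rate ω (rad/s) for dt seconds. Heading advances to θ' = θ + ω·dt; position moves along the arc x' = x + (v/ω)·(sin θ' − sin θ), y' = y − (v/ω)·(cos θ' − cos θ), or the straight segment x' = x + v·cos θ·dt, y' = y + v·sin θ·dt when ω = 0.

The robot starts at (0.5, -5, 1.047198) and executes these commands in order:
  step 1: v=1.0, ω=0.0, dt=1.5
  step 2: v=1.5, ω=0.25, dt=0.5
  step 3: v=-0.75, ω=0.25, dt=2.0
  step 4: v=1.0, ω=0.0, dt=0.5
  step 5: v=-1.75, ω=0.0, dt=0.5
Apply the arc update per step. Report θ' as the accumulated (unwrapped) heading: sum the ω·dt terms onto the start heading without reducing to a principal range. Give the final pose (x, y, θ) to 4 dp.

(1.4017, -4.8709, 1.6722)

step 1: θ'=1.0472 (straight) → pose (1.2500, -3.7010, 1.0472)
step 2: θ'=1.1722 (R=6.0000) → pose (1.5835, -3.0297, 1.1722)
step 3: θ'=1.6722 (R=-3.0000) → pose (1.3637, -4.4978, 1.6722)
step 4: θ'=1.6722 (straight) → pose (1.3131, -4.0004, 1.6722)
step 5: θ'=1.6722 (straight) → pose (1.4017, -4.8709, 1.6722)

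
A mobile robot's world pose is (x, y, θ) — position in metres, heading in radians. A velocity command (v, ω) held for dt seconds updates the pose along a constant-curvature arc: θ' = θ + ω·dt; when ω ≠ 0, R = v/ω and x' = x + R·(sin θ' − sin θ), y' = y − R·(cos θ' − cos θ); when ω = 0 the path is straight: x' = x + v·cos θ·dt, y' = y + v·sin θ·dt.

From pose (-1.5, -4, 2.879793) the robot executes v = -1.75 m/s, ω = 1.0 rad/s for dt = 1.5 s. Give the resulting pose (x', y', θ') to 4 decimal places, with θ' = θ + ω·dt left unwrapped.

(0.6070, -2.8810, 4.3798)

θ' = 2.8798 + 1.0·1.5 = 4.3798
R = v/ω = -1.75/1.0 = -1.7500
x' = -1.5 + -1.7500·(sin 4.3798 − sin 2.8798) = 0.6070
y' = -4 − -1.7500·(cos 4.3798 − cos 2.8798) = -2.8810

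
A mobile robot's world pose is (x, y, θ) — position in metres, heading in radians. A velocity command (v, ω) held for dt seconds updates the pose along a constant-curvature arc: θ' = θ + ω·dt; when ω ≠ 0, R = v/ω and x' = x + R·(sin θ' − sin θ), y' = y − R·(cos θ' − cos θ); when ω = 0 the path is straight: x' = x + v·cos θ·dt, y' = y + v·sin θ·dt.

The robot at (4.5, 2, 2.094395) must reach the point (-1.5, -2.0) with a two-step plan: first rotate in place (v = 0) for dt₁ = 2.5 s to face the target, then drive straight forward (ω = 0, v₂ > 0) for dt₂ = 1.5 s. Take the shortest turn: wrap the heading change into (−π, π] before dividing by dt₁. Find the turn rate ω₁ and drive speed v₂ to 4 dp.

heading to target = atan2(-2−2, -1.5−4.5) = -2.5536
Δθ = wrap(-2.5536 − 2.0944) = 1.6352; ω₁ = Δθ/dt₁ = 0.6541
distance = √((-1.5−4.5)² + (-2−2)²) = 7.2111; v₂ = distance/dt₂ = 4.8074

ω₁ = 0.6541, v₂ = 4.8074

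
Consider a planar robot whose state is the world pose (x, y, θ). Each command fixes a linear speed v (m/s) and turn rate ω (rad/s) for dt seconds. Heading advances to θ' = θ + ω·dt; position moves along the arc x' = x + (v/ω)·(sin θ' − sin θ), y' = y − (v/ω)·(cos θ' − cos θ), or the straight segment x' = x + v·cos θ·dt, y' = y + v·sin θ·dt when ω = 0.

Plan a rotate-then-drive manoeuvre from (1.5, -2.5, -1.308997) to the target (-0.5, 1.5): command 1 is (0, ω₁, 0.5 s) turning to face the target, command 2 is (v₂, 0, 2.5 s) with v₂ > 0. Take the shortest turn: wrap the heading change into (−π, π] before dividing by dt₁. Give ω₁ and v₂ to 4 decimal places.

heading to target = atan2(1.5−-2.5, -0.5−1.5) = 2.0344
Δθ = wrap(2.0344 − -1.3090) = -2.9397; ω₁ = Δθ/dt₁ = -5.8795
distance = √((-0.5−1.5)² + (1.5−-2.5)²) = 4.4721; v₂ = distance/dt₂ = 1.7889

ω₁ = -5.8795, v₂ = 1.7889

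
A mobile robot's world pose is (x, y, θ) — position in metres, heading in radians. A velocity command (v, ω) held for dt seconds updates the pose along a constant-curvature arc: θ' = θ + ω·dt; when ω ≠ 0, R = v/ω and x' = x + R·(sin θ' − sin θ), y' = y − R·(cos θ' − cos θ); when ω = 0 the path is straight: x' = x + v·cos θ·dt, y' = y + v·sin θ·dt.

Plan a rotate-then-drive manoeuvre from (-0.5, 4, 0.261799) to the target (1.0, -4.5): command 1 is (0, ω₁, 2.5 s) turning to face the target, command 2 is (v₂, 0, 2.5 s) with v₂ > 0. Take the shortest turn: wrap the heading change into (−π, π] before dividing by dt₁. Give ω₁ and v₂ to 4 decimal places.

ω₁ = -0.6632, v₂ = 3.4525

heading to target = atan2(-4.5−4, 1−-0.5) = -1.3961
Δθ = wrap(-1.3961 − 0.2618) = -1.6579; ω₁ = Δθ/dt₁ = -0.6632
distance = √((1−-0.5)² + (-4.5−4)²) = 8.6313; v₂ = distance/dt₂ = 3.4525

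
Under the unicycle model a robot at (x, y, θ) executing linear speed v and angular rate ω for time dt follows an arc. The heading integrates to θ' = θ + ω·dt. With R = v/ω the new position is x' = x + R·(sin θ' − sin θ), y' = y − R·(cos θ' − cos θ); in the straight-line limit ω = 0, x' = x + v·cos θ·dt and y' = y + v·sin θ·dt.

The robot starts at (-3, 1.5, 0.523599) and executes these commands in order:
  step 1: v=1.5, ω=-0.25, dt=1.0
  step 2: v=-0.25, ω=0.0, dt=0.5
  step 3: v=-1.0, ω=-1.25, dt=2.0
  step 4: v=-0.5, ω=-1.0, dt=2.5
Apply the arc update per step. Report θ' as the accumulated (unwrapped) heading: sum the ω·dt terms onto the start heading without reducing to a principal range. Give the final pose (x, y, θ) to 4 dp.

step 1: θ'=0.2736 (R=-6.0000) → pose (-1.6212, 2.0807, 0.2736)
step 2: θ'=0.2736 (straight) → pose (-1.7415, 2.0469, 0.2736)
step 3: θ'=-2.2264 (R=0.8000) → pose (-2.5918, 3.3049, -2.2264)
step 4: θ'=-4.7264 (R=0.5000) → pose (-1.6956, 2.9930, -4.7264)

(-1.6956, 2.9930, -4.7264)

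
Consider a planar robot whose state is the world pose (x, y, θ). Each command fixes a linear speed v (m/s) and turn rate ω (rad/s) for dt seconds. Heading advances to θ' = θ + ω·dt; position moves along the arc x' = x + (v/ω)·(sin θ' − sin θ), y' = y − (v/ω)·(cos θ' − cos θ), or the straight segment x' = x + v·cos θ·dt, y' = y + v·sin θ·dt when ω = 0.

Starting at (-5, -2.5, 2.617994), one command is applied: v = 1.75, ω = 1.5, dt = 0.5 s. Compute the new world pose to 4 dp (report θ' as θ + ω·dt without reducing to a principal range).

θ' = 2.6180 + 1.5·0.5 = 3.3680
R = v/ω = 1.75/1.5 = 1.1667
x' = -5 + 1.1667·(sin 3.3680 − sin 2.6180) = -5.8452
y' = -2.5 − 1.1667·(cos 3.3680 − cos 2.6180) = -2.3735

(-5.8452, -2.3735, 3.3680)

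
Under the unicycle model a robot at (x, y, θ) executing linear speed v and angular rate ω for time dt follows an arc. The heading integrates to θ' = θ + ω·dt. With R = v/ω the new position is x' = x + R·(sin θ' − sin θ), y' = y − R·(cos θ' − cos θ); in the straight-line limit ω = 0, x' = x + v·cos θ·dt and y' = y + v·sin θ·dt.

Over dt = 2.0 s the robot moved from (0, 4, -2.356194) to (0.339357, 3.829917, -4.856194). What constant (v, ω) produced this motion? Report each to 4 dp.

v = -0.2500, ω = -1.2500

Δθ = -4.856194 − -2.356194 = -2.500000
ω = Δθ/dt = -2.500000/2.0 = -1.2500
R = Δx/(sin θ' − sin θ) = 0.2000
v = R·ω = 0.2000·-1.2500 = -0.2500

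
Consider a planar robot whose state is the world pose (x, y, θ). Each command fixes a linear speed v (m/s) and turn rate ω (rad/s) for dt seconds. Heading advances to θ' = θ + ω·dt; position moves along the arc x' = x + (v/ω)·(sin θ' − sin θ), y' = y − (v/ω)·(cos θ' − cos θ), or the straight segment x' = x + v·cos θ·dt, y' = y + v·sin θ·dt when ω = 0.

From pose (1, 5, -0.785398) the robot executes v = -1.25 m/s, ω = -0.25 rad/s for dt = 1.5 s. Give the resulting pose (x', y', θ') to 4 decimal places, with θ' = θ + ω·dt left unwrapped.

(-0.0493, 6.5407, -1.1604)

θ' = -0.7854 + -0.25·1.5 = -1.1604
R = v/ω = -1.25/-0.25 = 5.0000
x' = 1 + 5.0000·(sin -1.1604 − sin -0.7854) = -0.0493
y' = 5 − 5.0000·(cos -1.1604 − cos -0.7854) = 6.5407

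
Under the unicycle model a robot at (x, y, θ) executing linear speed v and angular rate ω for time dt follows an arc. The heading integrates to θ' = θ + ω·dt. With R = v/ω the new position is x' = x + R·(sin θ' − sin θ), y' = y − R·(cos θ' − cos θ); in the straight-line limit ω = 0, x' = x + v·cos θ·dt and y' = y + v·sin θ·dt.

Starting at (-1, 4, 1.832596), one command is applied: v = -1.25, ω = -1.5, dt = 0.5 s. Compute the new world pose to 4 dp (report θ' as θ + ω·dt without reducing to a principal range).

(-1.0690, 3.3935, 1.0826)

θ' = 1.8326 + -1.5·0.5 = 1.0826
R = v/ω = -1.25/-1.5 = 0.8333
x' = -1 + 0.8333·(sin 1.0826 − sin 1.8326) = -1.0690
y' = 4 − 0.8333·(cos 1.0826 − cos 1.8326) = 3.3935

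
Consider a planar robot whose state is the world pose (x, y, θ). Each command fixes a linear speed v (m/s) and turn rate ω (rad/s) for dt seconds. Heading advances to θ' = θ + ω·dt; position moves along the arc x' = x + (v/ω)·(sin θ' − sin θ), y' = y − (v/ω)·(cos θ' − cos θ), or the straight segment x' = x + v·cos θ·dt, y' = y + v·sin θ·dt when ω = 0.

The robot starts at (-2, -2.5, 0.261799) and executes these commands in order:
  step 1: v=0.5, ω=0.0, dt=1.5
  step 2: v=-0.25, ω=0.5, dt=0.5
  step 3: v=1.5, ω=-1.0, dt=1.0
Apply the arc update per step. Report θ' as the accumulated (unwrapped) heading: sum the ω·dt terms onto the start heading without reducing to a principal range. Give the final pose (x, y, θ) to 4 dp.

step 1: θ'=0.2618 (straight) → pose (-1.2756, -2.3059, 0.2618)
step 2: θ'=0.5118 (R=-0.5000) → pose (-1.3910, -2.3529, 0.5118)
step 3: θ'=-0.4882 (R=-1.5000) → pose (0.0472, -2.3359, -0.4882)

(0.0472, -2.3359, -0.4882)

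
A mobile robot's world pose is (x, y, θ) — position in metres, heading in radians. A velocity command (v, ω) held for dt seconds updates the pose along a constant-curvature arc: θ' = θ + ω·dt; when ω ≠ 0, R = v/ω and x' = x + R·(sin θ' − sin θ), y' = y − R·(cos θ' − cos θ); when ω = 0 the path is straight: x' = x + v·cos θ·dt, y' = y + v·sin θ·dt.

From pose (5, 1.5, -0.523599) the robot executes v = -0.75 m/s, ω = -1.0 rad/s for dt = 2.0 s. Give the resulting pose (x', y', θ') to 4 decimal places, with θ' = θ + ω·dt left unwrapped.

θ' = -0.5236 + -1.0·2.0 = -2.5236
R = v/ω = -0.75/-1.0 = 0.7500
x' = 5 + 0.7500·(sin -2.5236 − sin -0.5236) = 4.9404
y' = 1.5 − 0.7500·(cos -2.5236 − cos -0.5236) = 2.7608

(4.9404, 2.7608, -2.5236)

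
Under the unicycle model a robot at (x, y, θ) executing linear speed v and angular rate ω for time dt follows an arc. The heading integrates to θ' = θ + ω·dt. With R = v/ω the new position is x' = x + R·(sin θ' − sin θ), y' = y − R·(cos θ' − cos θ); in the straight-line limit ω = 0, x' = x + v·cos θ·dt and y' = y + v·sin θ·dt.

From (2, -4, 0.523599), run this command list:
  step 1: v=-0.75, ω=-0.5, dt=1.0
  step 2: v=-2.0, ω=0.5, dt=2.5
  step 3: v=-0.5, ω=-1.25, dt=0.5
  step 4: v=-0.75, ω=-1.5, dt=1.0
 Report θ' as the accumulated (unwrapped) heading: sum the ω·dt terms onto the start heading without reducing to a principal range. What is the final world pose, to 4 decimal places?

(-3.2638, -7.1607, -0.8514)

step 1: θ'=0.0236 (R=1.5000) → pose (1.2854, -4.2005, 0.0236)
step 2: θ'=1.2736 (R=-4.0000) → pose (-2.4449, -7.0281, 1.2736)
step 3: θ'=0.6486 (R=0.4000) → pose (-2.5857, -7.2297, 0.6486)
step 4: θ'=-0.8514 (R=0.5000) → pose (-3.2638, -7.1607, -0.8514)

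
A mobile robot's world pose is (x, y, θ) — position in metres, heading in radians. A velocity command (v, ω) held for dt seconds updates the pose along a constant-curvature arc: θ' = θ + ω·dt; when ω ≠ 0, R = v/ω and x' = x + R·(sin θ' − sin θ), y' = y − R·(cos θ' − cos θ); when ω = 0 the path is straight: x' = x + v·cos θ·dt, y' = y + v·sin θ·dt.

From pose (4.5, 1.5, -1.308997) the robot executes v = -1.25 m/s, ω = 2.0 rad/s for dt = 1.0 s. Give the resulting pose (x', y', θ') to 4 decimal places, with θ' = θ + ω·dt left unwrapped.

(3.4980, 1.8199, 0.6910)

θ' = -1.3090 + 2.0·1.0 = 0.6910
R = v/ω = -1.25/2.0 = -0.6250
x' = 4.5 + -0.6250·(sin 0.6910 − sin -1.3090) = 3.4980
y' = 1.5 − -0.6250·(cos 0.6910 − cos -1.3090) = 1.8199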